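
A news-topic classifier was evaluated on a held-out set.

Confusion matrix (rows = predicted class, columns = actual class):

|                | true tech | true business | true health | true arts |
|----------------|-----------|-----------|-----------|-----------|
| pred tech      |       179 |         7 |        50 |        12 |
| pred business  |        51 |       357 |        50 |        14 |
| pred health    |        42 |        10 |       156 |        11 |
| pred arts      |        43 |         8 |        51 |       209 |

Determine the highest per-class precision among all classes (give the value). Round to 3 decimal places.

Per-class precision (TP/(TP+FP)):
  tech: TP=179, FP=7+50+12=69 → 179/248 = 0.7218
  business: TP=357, FP=51+50+14=115 → 357/472 = 0.7564
  health: TP=156, FP=42+10+11=63 → 156/219 = 0.7123
  arts: TP=209, FP=43+8+51=102 → 209/311 = 0.6720
Highest is class 'business' with precision = 0.756.

0.756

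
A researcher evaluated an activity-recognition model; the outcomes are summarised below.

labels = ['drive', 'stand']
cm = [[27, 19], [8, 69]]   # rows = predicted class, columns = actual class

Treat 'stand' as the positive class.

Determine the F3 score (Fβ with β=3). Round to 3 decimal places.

Fβ = (1+β²)·TP / ((1+β²)·TP + β²·FN + FP), with β²=9
= 10·69 / (10·69 + 9·19 + 8) = 0.794

0.794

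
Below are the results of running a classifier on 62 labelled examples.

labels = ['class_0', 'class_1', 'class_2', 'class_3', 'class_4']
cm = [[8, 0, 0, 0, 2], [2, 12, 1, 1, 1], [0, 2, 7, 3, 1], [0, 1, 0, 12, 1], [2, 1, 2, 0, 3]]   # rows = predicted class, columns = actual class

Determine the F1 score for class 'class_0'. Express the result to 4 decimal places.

One-vs-rest for 'class_0': TP = diagonal; FP = other classes predicted 'class_0'; FN = 'class_0' predicted as other.
F1 score = 2·TP/(2·TP+FP+FN).
class_0: TP=8, FP=0+0+0+2=2, FN=2+0+0+2=4 → 16/22 = 0.72727

0.7273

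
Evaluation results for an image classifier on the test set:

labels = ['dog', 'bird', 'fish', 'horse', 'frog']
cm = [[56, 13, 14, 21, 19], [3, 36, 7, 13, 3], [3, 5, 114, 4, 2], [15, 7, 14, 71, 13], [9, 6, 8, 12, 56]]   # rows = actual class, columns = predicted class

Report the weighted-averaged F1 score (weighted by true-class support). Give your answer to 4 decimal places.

Per-class F1 score (2·TP/(2·TP+FP+FN)):
  dog: TP=56, FP=3+3+15+9=30, FN=13+14+21+19=67 → 112/209 = 0.53589
  bird: TP=36, FP=13+5+7+6=31, FN=3+7+13+3=26 → 72/129 = 0.55814
  fish: TP=114, FP=14+7+14+8=43, FN=3+5+4+2=14 → 228/285 = 0.80000
  horse: TP=71, FP=21+13+4+12=50, FN=15+7+14+13=49 → 142/241 = 0.58921
  frog: TP=56, FP=19+3+2+13=37, FN=9+6+8+12=35 → 112/184 = 0.60870
Weighted-F1 score = Σ (supportᵢ/N)·F1 scoreᵢ with N=524: (123/524)·0.53589 + (62/524)·0.55814 + (128/524)·0.80000 + (120/524)·0.58921 + (91/524)·0.60870 = 0.6279

0.6279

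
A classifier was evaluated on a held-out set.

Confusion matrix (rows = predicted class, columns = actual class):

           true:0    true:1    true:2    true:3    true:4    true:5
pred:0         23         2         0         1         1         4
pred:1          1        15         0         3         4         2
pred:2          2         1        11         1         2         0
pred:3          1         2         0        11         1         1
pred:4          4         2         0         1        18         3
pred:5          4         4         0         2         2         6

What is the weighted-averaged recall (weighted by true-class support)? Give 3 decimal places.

0.622

Per-class recall (TP/(TP+FN)):
  0: TP=23, FN=1+2+1+4+4=12 → 23/35 = 0.6571
  1: TP=15, FN=2+1+2+2+4=11 → 15/26 = 0.5769
  2: TP=11, FN=0+0+0+0+0=0 → 11/11 = 1.0000
  3: TP=11, FN=1+3+1+1+2=8 → 11/19 = 0.5789
  4: TP=18, FN=1+4+2+1+2=10 → 18/28 = 0.6429
  5: TP=6, FN=4+2+0+1+3=10 → 6/16 = 0.3750
Weighted-recall = Σ (supportᵢ/N)·recallᵢ with N=135: (35/135)·0.6571 + (26/135)·0.5769 + (11/135)·1.0000 + (19/135)·0.5789 + (28/135)·0.6429 + (16/135)·0.3750 = 0.622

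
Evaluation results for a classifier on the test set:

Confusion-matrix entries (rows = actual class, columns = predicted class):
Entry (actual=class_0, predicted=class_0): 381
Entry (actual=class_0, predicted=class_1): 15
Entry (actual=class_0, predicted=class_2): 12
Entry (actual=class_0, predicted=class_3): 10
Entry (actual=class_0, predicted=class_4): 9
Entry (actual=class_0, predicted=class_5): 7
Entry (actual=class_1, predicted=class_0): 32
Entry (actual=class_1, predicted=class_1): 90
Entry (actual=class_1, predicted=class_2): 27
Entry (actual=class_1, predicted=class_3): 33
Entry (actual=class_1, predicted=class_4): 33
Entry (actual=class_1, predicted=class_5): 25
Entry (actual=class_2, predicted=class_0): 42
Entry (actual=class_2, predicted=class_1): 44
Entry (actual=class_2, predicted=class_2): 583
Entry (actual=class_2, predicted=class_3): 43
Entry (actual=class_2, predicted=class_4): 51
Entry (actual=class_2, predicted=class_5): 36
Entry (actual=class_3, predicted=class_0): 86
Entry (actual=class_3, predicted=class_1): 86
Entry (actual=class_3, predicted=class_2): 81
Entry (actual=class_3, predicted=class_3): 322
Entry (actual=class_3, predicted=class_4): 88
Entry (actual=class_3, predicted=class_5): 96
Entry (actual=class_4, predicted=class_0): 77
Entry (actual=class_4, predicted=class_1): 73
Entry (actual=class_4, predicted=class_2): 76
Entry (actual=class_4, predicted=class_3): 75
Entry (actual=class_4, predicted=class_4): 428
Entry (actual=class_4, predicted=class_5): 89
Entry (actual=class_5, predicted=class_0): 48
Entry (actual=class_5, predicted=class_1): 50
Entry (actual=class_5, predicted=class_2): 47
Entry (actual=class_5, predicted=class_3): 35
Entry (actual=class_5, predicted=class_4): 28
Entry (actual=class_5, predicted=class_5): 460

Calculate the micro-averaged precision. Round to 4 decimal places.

Micro-averaging pools counts across classes: ΣTP=2264, ΣFP=1454, ΣFN=1454.
Micro-precision = TP/(TP+FP) on pooled counts = 0.6089 (equals overall accuracy in single-label multiclass).

0.6089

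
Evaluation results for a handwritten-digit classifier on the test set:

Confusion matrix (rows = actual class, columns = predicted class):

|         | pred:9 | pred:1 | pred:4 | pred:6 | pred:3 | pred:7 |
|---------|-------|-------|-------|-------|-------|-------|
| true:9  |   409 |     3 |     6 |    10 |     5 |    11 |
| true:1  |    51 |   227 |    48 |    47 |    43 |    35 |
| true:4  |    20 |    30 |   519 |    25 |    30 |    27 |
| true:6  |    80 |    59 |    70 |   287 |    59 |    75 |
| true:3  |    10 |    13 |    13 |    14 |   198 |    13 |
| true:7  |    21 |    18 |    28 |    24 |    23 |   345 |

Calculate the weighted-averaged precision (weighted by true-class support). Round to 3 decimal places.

0.689

Per-class precision (TP/(TP+FP)):
  9: TP=409, FP=51+20+80+10+21=182 → 409/591 = 0.6920
  1: TP=227, FP=3+30+59+13+18=123 → 227/350 = 0.6486
  4: TP=519, FP=6+48+70+13+28=165 → 519/684 = 0.7588
  6: TP=287, FP=10+47+25+14+24=120 → 287/407 = 0.7052
  3: TP=198, FP=5+43+30+59+23=160 → 198/358 = 0.5531
  7: TP=345, FP=11+35+27+75+13=161 → 345/506 = 0.6818
Weighted-precision = Σ (supportᵢ/N)·precisionᵢ with N=2896: (444/2896)·0.6920 + (451/2896)·0.6486 + (651/2896)·0.7588 + (630/2896)·0.7052 + (261/2896)·0.5531 + (459/2896)·0.6818 = 0.689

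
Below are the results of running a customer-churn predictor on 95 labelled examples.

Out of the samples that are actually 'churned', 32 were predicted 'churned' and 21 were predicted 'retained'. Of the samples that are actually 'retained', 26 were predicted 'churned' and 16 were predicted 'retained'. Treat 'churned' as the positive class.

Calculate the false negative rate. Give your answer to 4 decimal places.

FNR = FN/(FN+TP) = 21/(21+32) = 0.3962

0.3962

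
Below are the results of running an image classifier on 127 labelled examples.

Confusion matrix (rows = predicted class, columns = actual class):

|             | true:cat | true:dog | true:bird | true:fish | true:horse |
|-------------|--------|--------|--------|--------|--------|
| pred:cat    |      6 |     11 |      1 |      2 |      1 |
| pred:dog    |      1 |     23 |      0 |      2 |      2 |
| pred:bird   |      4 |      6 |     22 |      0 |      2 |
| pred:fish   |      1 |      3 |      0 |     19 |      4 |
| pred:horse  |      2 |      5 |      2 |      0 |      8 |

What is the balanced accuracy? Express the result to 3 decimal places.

0.617

Balanced accuracy = mean of per-class recall.
  cat: recall = 6/14 = 0.4286
  dog: recall = 23/48 = 0.4792
  bird: recall = 22/25 = 0.8800
  fish: recall = 19/23 = 0.8261
  horse: recall = 8/17 = 0.4706
Mean = (0.4286 + 0.4792 + 0.8800 + 0.8261 + 0.4706) / 5 = 0.617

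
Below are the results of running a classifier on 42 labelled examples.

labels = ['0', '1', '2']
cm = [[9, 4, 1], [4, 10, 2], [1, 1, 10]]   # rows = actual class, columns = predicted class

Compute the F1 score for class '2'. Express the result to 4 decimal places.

0.8000

One-vs-rest for '2': TP = diagonal; FP = other classes predicted '2'; FN = '2' predicted as other.
F1 score = 2·TP/(2·TP+FP+FN).
2: TP=10, FP=1+2=3, FN=1+1=2 → 20/25 = 0.80000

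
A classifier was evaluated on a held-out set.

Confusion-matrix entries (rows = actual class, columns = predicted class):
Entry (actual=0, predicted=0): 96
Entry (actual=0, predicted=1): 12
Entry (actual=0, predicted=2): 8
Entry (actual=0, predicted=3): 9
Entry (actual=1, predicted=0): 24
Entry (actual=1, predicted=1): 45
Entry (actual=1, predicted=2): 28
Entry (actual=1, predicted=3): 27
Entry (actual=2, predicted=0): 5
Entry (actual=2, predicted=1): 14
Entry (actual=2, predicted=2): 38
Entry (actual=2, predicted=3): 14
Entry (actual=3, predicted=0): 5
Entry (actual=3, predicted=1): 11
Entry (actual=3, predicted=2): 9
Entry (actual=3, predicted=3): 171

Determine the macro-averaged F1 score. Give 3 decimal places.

0.626

Per-class F1 score (2·TP/(2·TP+FP+FN)):
  0: TP=96, FP=24+5+5=34, FN=12+8+9=29 → 192/255 = 0.7529
  1: TP=45, FP=12+14+11=37, FN=24+28+27=79 → 90/206 = 0.4369
  2: TP=38, FP=8+28+9=45, FN=5+14+14=33 → 76/154 = 0.4935
  3: TP=171, FP=9+27+14=50, FN=5+11+9=25 → 342/417 = 0.8201
Macro-F1 score = mean = (0.7529 + 0.4369 + 0.4935 + 0.8201) / 4 = 0.626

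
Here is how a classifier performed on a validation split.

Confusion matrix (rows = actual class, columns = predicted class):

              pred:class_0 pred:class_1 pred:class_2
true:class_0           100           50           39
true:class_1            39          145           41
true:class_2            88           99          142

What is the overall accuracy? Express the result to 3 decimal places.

0.521

Accuracy = trace / total = (100+145+142=387) / 743 = 387/743 = 0.521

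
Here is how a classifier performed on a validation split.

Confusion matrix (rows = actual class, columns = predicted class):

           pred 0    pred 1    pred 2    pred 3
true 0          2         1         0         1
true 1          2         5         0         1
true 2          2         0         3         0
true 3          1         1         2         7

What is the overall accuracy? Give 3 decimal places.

0.607

Accuracy = trace / total = (2+5+3+7=17) / 28 = 17/28 = 0.607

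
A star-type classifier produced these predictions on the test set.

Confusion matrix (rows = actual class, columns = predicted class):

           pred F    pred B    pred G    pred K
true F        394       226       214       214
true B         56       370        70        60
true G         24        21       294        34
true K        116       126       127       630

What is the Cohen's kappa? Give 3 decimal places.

Observed agreement pₒ = trace/N = 1688/2976 = 0.5672
Expected agreement pₑ = Σ (rowᵢ·colᵢ)/N² = (1048·590 + 556·743 + 373·705 + 999·938)/2976² = 0.2520
κ = (pₒ − pₑ)/(1 − pₑ) = (0.5672 − 0.2520)/(1 − 0.2520) = 0.421

0.421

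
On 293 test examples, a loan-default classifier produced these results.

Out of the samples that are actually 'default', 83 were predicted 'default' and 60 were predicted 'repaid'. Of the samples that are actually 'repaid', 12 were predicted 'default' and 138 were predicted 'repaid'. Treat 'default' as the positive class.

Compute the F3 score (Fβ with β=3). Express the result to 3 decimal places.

0.601

Fβ = (1+β²)·TP / ((1+β²)·TP + β²·FN + FP), with β²=9
= 10·83 / (10·83 + 9·60 + 12) = 0.601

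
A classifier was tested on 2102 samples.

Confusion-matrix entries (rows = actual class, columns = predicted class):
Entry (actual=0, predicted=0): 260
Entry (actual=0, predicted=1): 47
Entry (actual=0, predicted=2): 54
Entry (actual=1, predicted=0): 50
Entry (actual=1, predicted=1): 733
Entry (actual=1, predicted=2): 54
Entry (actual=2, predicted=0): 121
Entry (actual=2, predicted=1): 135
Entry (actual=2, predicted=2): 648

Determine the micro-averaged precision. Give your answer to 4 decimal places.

0.7807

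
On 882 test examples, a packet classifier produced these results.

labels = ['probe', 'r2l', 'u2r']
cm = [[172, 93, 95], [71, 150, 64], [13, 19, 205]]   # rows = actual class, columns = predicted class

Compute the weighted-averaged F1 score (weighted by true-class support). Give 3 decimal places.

Per-class F1 score (2·TP/(2·TP+FP+FN)):
  probe: TP=172, FP=71+13=84, FN=93+95=188 → 344/616 = 0.5584
  r2l: TP=150, FP=93+19=112, FN=71+64=135 → 300/547 = 0.5484
  u2r: TP=205, FP=95+64=159, FN=13+19=32 → 410/601 = 0.6822
Weighted-F1 score = Σ (supportᵢ/N)·F1 scoreᵢ with N=882: (360/882)·0.5584 + (285/882)·0.5484 + (237/882)·0.6822 = 0.588

0.588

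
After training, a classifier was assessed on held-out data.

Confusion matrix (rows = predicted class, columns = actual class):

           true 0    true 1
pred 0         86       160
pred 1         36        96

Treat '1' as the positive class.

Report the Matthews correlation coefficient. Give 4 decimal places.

0.0784

MCC = (TP·TN − FP·FN) / √((TP+FP)(TP+FN)(TN+FP)(TN+FN))
Numerator = 96·86 − 36·160 = 2496
Denominator = √(132·256·122·246) = √1014165504 = 31845.9653
MCC = 2496 / 31845.9653 = 0.0784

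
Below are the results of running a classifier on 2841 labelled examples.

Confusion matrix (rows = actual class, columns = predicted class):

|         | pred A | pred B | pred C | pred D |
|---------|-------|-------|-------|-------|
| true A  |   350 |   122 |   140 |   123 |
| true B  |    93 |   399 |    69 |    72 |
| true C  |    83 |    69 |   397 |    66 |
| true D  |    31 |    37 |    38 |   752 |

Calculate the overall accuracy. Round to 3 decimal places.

0.668

Accuracy = trace / total = (350+399+397+752=1898) / 2841 = 1898/2841 = 0.668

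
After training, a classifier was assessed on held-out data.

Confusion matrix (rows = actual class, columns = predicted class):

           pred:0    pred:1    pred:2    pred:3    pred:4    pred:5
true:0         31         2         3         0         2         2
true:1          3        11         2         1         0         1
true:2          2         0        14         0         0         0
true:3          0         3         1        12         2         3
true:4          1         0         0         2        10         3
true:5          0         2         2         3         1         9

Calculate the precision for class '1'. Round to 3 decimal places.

0.611

precision = TP/(TP+FP).
1: TP=11, FP=2+0+3+0+2=7 → 11/18 = 0.6111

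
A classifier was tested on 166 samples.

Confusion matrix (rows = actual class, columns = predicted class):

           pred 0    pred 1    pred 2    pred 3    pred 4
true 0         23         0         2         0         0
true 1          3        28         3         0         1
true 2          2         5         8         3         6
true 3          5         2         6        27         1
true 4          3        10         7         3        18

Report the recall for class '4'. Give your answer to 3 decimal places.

0.439

One-vs-rest for '4': TP = diagonal; FP = other classes predicted '4'; FN = '4' predicted as other.
recall = TP/(TP+FN).
4: TP=18, FN=3+10+7+3=23 → 18/41 = 0.4390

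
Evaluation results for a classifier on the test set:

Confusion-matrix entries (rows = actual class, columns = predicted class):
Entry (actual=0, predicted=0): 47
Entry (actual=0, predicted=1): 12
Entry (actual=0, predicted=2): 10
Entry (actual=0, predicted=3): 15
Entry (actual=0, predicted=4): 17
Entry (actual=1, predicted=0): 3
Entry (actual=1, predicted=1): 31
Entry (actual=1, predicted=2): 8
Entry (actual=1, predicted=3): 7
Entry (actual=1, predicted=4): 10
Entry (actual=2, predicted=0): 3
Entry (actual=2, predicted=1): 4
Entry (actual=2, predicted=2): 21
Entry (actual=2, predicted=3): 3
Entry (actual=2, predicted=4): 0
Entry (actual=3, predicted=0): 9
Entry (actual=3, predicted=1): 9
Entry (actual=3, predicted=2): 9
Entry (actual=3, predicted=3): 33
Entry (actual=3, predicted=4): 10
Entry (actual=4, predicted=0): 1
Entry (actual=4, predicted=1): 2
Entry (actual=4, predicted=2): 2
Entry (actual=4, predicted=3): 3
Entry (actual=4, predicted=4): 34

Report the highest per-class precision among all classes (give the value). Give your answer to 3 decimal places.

0.746

Per-class precision (TP/(TP+FP)):
  0: TP=47, FP=3+3+9+1=16 → 47/63 = 0.7460
  1: TP=31, FP=12+4+9+2=27 → 31/58 = 0.5345
  2: TP=21, FP=10+8+9+2=29 → 21/50 = 0.4200
  3: TP=33, FP=15+7+3+3=28 → 33/61 = 0.5410
  4: TP=34, FP=17+10+0+10=37 → 34/71 = 0.4789
Highest is class '0' with precision = 0.746.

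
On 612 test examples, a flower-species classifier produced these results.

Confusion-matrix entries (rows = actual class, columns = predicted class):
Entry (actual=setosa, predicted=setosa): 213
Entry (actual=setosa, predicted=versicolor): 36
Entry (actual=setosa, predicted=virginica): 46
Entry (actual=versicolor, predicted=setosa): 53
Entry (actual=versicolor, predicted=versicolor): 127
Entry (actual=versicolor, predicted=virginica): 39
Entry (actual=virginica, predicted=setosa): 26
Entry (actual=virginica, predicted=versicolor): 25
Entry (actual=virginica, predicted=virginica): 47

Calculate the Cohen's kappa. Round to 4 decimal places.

0.4123

Observed agreement pₒ = trace/N = 387/612 = 0.63235
Expected agreement pₑ = Σ (rowᵢ·colᵢ)/N² = (295·292 + 219·188 + 98·132)/612² = 0.37445
κ = (pₒ − pₑ)/(1 − pₑ) = (0.63235 − 0.37445)/(1 − 0.37445) = 0.4123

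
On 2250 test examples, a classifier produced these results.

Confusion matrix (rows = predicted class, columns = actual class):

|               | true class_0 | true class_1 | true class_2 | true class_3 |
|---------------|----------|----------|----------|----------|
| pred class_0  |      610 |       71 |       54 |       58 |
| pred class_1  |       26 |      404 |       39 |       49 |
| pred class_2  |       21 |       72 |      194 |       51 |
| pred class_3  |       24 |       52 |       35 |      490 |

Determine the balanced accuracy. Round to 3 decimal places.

0.732

Balanced accuracy = mean of per-class recall.
  class_0: recall = 610/681 = 0.8957
  class_1: recall = 404/599 = 0.6745
  class_2: recall = 194/322 = 0.6025
  class_3: recall = 490/648 = 0.7562
Mean = (0.8957 + 0.6745 + 0.6025 + 0.7562) / 4 = 0.732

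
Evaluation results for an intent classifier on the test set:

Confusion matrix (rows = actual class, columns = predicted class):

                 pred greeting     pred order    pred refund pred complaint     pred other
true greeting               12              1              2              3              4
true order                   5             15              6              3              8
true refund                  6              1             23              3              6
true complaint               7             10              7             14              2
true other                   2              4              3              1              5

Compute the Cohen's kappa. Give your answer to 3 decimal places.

0.310

Observed agreement pₒ = trace/N = 69/153 = 0.4510
Expected agreement pₑ = Σ (rowᵢ·colᵢ)/N² = (22·32 + 37·31 + 39·41 + 40·24 + 15·25)/153² = 0.2044
κ = (pₒ − pₑ)/(1 − pₑ) = (0.4510 − 0.2044)/(1 − 0.2044) = 0.310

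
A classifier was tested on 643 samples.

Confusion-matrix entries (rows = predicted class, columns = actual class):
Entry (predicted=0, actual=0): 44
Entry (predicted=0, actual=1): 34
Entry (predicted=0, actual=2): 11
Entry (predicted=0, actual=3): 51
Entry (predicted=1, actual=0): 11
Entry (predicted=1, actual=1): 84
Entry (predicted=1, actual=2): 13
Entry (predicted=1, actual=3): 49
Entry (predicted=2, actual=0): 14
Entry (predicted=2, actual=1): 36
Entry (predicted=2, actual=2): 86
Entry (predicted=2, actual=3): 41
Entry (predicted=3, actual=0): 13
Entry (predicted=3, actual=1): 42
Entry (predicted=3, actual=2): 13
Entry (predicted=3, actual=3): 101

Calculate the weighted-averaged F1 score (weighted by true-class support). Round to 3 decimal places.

Per-class F1 score (2·TP/(2·TP+FP+FN)):
  0: TP=44, FP=34+11+51=96, FN=11+14+13=38 → 88/222 = 0.3964
  1: TP=84, FP=11+13+49=73, FN=34+36+42=112 → 168/353 = 0.4759
  2: TP=86, FP=14+36+41=91, FN=11+13+13=37 → 172/300 = 0.5733
  3: TP=101, FP=13+42+13=68, FN=51+49+41=141 → 202/411 = 0.4915
Weighted-F1 score = Σ (supportᵢ/N)·F1 scoreᵢ with N=643: (82/643)·0.3964 + (196/643)·0.4759 + (123/643)·0.5733 + (242/643)·0.4915 = 0.490

0.490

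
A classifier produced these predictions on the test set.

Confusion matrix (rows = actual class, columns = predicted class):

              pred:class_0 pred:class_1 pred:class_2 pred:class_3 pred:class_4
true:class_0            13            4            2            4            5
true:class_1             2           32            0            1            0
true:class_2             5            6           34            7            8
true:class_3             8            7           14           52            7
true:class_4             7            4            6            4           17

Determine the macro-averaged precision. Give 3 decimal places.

Per-class precision (TP/(TP+FP)):
  class_0: TP=13, FP=2+5+8+7=22 → 13/35 = 0.3714
  class_1: TP=32, FP=4+6+7+4=21 → 32/53 = 0.6038
  class_2: TP=34, FP=2+0+14+6=22 → 34/56 = 0.6071
  class_3: TP=52, FP=4+1+7+4=16 → 52/68 = 0.7647
  class_4: TP=17, FP=5+0+8+7=20 → 17/37 = 0.4595
Macro-precision = mean = (0.3714 + 0.6038 + 0.6071 + 0.7647 + 0.4595) / 5 = 0.561

0.561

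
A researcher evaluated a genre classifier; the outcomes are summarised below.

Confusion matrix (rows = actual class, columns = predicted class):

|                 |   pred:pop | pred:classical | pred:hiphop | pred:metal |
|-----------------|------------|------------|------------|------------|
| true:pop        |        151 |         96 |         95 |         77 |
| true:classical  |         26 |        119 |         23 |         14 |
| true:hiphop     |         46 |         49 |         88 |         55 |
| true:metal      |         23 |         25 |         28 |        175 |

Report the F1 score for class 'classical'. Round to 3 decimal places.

0.505

Take TP from the diagonal, FP from the rest of the 'classical' prediction marginal, FN from the rest of the 'classical' actual marginal.
F1 score = 2·TP/(2·TP+FP+FN).
classical: TP=119, FP=96+49+25=170, FN=26+23+14=63 → 238/471 = 0.5053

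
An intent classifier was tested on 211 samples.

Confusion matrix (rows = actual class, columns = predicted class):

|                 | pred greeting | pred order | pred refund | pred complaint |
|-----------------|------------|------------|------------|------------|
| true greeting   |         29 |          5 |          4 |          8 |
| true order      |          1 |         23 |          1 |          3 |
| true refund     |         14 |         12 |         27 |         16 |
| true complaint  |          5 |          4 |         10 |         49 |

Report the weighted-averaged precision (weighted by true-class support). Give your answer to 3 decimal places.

0.616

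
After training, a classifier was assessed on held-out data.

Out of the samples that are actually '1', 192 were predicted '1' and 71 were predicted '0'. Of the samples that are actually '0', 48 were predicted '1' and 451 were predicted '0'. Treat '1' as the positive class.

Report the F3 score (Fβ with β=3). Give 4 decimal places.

0.7365

Fβ = (1+β²)·TP / ((1+β²)·TP + β²·FN + FP), with β²=9
= 10·192 / (10·192 + 9·71 + 48) = 0.7365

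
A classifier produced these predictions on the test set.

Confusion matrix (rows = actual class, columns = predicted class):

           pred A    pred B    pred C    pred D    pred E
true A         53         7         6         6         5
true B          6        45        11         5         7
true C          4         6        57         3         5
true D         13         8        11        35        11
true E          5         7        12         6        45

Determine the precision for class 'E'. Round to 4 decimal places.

Take TP from the diagonal, FP from the rest of the 'E' prediction marginal, FN from the rest of the 'E' actual marginal.
precision = TP/(TP+FP).
E: TP=45, FP=5+7+5+11=28 → 45/73 = 0.61644

0.6164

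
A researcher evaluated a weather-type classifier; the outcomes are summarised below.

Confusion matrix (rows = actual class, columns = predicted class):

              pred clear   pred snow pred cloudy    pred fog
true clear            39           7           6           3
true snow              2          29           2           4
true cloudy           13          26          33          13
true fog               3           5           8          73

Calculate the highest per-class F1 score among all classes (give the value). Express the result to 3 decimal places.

0.802

Per-class F1 score (2·TP/(2·TP+FP+FN)):
  clear: TP=39, FP=2+13+3=18, FN=7+6+3=16 → 78/112 = 0.6964
  snow: TP=29, FP=7+26+5=38, FN=2+2+4=8 → 58/104 = 0.5577
  cloudy: TP=33, FP=6+2+8=16, FN=13+26+13=52 → 66/134 = 0.4925
  fog: TP=73, FP=3+4+13=20, FN=3+5+8=16 → 146/182 = 0.8022
Highest is class 'fog' with F1 score = 0.802.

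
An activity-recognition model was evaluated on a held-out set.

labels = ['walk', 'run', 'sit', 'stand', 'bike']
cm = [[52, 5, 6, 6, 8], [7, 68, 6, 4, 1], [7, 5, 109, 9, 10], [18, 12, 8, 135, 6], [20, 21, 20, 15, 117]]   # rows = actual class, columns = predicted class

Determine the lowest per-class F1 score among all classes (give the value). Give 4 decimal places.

Per-class F1 score (2·TP/(2·TP+FP+FN)):
  walk: TP=52, FP=7+7+18+20=52, FN=5+6+6+8=25 → 104/181 = 0.57459
  run: TP=68, FP=5+5+12+21=43, FN=7+6+4+1=18 → 136/197 = 0.69036
  sit: TP=109, FP=6+6+8+20=40, FN=7+5+9+10=31 → 218/289 = 0.75433
  stand: TP=135, FP=6+4+9+15=34, FN=18+12+8+6=44 → 270/348 = 0.77586
  bike: TP=117, FP=8+1+10+6=25, FN=20+21+20+15=76 → 234/335 = 0.69851
Lowest is class 'walk' with F1 score = 0.5746.

0.5746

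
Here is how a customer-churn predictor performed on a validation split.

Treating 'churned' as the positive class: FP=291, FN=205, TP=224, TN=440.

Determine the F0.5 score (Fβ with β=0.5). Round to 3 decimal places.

Fβ = (1+β²)·TP / ((1+β²)·TP + β²·FN + FP), with β²=1/4
= 1.25·224 / (1.25·224 + 0.25·205 + 291) = 0.450

0.450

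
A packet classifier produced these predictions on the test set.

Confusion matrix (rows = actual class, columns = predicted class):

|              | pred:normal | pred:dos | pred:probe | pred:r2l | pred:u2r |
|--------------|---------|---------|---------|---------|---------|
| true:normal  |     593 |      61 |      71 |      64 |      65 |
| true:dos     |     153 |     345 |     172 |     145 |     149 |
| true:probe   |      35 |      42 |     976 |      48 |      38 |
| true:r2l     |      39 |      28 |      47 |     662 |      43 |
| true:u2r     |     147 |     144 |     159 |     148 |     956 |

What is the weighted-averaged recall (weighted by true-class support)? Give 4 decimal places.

Per-class recall (TP/(TP+FN)):
  normal: TP=593, FN=61+71+64+65=261 → 593/854 = 0.69438
  dos: TP=345, FN=153+172+145+149=619 → 345/964 = 0.35788
  probe: TP=976, FN=35+42+48+38=163 → 976/1139 = 0.85689
  r2l: TP=662, FN=39+28+47+43=157 → 662/819 = 0.80830
  u2r: TP=956, FN=147+144+159+148=598 → 956/1554 = 0.61519
Weighted-recall = Σ (supportᵢ/N)·recallᵢ with N=5330: (854/5330)·0.69438 + (964/5330)·0.35788 + (1139/5330)·0.85689 + (819/5330)·0.80830 + (1554/5330)·0.61519 = 0.6627

0.6627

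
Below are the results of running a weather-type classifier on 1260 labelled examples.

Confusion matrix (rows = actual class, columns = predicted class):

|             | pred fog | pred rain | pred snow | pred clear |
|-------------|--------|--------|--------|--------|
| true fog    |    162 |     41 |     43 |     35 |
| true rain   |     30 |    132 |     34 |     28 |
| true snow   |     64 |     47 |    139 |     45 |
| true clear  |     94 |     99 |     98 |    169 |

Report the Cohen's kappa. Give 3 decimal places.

0.308

Observed agreement pₒ = trace/N = 602/1260 = 0.4778
Expected agreement pₑ = Σ (rowᵢ·colᵢ)/N² = (281·350 + 224·319 + 295·314 + 460·277)/1260² = 0.2456
κ = (pₒ − pₑ)/(1 − pₑ) = (0.4778 − 0.2456)/(1 − 0.2456) = 0.308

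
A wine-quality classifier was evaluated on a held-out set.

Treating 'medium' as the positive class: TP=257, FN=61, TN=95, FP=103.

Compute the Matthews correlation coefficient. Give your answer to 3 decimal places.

0.305

MCC = (TP·TN − FP·FN) / √((TP+FP)(TP+FN)(TN+FP)(TN+FN))
Numerator = 257·95 − 103·61 = 18132
Denominator = √(360·318·198·156) = √3536058240 = 59464.7647
MCC = 18132 / 59464.7647 = 0.305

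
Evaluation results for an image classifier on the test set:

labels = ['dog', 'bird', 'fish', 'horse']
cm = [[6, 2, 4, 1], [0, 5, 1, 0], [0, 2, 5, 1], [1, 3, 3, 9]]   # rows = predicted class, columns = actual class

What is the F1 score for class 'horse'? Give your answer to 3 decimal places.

Take TP from the diagonal, FP from the rest of the 'horse' prediction marginal, FN from the rest of the 'horse' actual marginal.
F1 score = 2·TP/(2·TP+FP+FN).
horse: TP=9, FP=1+3+3=7, FN=1+0+1=2 → 18/27 = 0.6667

0.667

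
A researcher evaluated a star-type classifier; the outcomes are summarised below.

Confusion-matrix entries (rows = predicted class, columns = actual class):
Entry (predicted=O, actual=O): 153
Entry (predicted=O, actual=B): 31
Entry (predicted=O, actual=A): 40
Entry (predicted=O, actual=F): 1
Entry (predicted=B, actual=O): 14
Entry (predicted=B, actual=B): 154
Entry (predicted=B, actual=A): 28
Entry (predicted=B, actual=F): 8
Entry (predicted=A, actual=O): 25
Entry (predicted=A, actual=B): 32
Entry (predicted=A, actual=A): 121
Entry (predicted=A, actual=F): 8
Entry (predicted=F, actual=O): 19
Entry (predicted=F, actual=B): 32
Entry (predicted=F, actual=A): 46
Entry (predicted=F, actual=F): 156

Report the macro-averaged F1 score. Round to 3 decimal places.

0.672

Per-class F1 score (2·TP/(2·TP+FP+FN)):
  O: TP=153, FP=31+40+1=72, FN=14+25+19=58 → 306/436 = 0.7018
  B: TP=154, FP=14+28+8=50, FN=31+32+32=95 → 308/453 = 0.6799
  A: TP=121, FP=25+32+8=65, FN=40+28+46=114 → 242/421 = 0.5748
  F: TP=156, FP=19+32+46=97, FN=1+8+8=17 → 312/426 = 0.7324
Macro-F1 score = mean = (0.7018 + 0.6799 + 0.5748 + 0.7324) / 4 = 0.672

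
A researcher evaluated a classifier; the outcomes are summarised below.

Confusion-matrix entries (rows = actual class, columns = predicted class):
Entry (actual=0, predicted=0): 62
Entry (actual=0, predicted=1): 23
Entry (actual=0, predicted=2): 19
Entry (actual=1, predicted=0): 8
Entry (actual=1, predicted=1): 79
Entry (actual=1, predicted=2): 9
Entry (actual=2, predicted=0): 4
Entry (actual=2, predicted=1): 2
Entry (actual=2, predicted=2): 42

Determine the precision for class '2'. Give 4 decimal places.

Take TP from the diagonal, FP from the rest of the '2' prediction marginal, FN from the rest of the '2' actual marginal.
precision = TP/(TP+FP).
2: TP=42, FP=19+9=28 → 42/70 = 0.60000

0.6000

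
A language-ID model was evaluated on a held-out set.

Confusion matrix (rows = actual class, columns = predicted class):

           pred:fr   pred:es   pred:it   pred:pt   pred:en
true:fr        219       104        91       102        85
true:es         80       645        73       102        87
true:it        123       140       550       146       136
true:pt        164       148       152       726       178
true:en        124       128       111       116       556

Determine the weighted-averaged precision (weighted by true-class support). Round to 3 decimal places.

Per-class precision (TP/(TP+FP)):
  fr: TP=219, FP=80+123+164+124=491 → 219/710 = 0.3085
  es: TP=645, FP=104+140+148+128=520 → 645/1165 = 0.5536
  it: TP=550, FP=91+73+152+111=427 → 550/977 = 0.5629
  pt: TP=726, FP=102+102+146+116=466 → 726/1192 = 0.6091
  en: TP=556, FP=85+87+136+178=486 → 556/1042 = 0.5336
Weighted-precision = Σ (supportᵢ/N)·precisionᵢ with N=5086: (601/5086)·0.3085 + (987/5086)·0.5536 + (1095/5086)·0.5629 + (1368/5086)·0.6091 + (1035/5086)·0.5336 = 0.537

0.537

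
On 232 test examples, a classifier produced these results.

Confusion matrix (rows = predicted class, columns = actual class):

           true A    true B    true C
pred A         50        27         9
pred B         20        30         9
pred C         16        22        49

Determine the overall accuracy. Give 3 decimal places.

Accuracy = trace / total = (50+30+49=129) / 232 = 129/232 = 0.556

0.556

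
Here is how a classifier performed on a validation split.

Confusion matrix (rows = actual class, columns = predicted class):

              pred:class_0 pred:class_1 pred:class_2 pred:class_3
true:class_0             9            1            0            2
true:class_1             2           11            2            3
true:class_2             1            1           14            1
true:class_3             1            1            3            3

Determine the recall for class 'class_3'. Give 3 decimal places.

0.375

Treat 'class_3' as positive and all other classes as negative.
recall = TP/(TP+FN).
class_3: TP=3, FN=1+1+3=5 → 3/8 = 0.3750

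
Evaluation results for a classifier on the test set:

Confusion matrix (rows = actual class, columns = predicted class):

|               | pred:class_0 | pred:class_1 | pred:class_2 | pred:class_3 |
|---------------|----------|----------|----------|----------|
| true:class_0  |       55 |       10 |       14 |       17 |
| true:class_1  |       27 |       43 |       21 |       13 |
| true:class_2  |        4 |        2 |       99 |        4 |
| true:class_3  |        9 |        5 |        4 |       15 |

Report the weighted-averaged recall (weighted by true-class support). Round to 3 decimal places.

0.620

Per-class recall (TP/(TP+FN)):
  class_0: TP=55, FN=10+14+17=41 → 55/96 = 0.5729
  class_1: TP=43, FN=27+21+13=61 → 43/104 = 0.4135
  class_2: TP=99, FN=4+2+4=10 → 99/109 = 0.9083
  class_3: TP=15, FN=9+5+4=18 → 15/33 = 0.4545
Weighted-recall = Σ (supportᵢ/N)·recallᵢ with N=342: (96/342)·0.5729 + (104/342)·0.4135 + (109/342)·0.9083 + (33/342)·0.4545 = 0.620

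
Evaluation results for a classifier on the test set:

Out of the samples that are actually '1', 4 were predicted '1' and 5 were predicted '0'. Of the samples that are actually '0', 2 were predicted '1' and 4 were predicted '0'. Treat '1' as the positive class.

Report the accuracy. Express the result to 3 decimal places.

Accuracy = (TP+TN)/N = (4+4)/15 = 0.533

0.533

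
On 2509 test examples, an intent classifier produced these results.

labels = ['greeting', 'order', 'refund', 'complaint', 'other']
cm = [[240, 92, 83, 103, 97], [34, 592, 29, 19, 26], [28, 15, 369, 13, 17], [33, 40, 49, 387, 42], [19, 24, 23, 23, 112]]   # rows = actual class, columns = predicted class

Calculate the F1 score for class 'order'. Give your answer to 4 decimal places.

0.8093

Take TP from the diagonal, FP from the rest of the 'order' prediction marginal, FN from the rest of the 'order' actual marginal.
F1 score = 2·TP/(2·TP+FP+FN).
order: TP=592, FP=92+15+40+24=171, FN=34+29+19+26=108 → 1184/1463 = 0.80930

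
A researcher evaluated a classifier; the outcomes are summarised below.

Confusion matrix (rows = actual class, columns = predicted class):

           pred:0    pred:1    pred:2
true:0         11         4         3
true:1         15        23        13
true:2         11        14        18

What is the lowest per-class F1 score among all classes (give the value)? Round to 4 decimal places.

0.4000

Per-class F1 score (2·TP/(2·TP+FP+FN)):
  0: TP=11, FP=15+11=26, FN=4+3=7 → 22/55 = 0.40000
  1: TP=23, FP=4+14=18, FN=15+13=28 → 46/92 = 0.50000
  2: TP=18, FP=3+13=16, FN=11+14=25 → 36/77 = 0.46753
Lowest is class '0' with F1 score = 0.4000.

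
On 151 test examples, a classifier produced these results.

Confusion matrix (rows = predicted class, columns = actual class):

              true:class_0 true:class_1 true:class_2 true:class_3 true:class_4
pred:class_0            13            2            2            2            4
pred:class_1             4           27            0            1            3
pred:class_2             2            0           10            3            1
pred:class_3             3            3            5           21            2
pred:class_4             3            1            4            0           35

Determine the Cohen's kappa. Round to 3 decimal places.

Observed agreement pₒ = trace/N = 106/151 = 0.7020
Expected agreement pₑ = Σ (rowᵢ·colᵢ)/N² = (25·23 + 33·35 + 21·16 + 27·34 + 45·43)/151² = 0.2157
κ = (pₒ − pₑ)/(1 − pₑ) = (0.7020 − 0.2157)/(1 − 0.2157) = 0.620

0.620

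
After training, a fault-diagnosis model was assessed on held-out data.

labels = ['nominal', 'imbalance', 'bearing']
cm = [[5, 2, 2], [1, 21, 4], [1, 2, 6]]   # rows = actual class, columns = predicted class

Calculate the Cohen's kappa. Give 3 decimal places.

Observed agreement pₒ = trace/N = 32/44 = 0.7273
Expected agreement pₑ = Σ (rowᵢ·colᵢ)/N² = (9·7 + 26·25 + 9·12)/44² = 0.4241
κ = (pₒ − pₑ)/(1 − pₑ) = (0.7273 − 0.4241)/(1 − 0.4241) = 0.526

0.526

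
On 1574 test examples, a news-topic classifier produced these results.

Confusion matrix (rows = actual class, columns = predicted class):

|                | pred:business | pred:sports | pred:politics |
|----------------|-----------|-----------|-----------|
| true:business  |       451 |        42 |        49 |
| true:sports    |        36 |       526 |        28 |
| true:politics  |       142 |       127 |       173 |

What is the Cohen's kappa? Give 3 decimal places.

Observed agreement pₒ = trace/N = 1150/1574 = 0.7306
Expected agreement pₑ = Σ (rowᵢ·colᵢ)/N² = (542·629 + 590·695 + 442·250)/1574² = 0.3477
κ = (pₒ − pₑ)/(1 − pₑ) = (0.7306 − 0.3477)/(1 − 0.3477) = 0.587

0.587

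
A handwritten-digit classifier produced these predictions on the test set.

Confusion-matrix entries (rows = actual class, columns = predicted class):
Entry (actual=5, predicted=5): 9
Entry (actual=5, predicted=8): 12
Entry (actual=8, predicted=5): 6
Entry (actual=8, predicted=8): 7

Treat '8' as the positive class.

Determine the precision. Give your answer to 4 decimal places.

Precision = TP/(TP+FP) = 7/(7+12) = 7/19 = 0.3684

0.3684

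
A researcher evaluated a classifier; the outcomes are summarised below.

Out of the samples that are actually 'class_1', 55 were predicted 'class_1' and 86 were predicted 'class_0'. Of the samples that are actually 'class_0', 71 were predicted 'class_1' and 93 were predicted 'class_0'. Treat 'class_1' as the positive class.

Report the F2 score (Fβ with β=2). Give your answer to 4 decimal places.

0.3986

Fβ = (1+β²)·TP / ((1+β²)·TP + β²·FN + FP), with β²=4
= 5·55 / (5·55 + 4·86 + 71) = 0.3986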